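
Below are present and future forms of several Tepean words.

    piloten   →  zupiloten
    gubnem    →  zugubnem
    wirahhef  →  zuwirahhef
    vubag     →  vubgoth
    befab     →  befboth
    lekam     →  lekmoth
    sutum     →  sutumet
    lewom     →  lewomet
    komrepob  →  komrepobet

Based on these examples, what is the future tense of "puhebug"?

gubnem and lekam both end in -m yet inflect differently (zugubnem, lekmoth), so the final letter is not what conditions the rule; the last vowel is.
"puhebug" has last vowel 'u'. The one such stem in the data (sutum → sutumet) adds -et, so the same rule applies.
So puhebug → puhebuget.

puhebuget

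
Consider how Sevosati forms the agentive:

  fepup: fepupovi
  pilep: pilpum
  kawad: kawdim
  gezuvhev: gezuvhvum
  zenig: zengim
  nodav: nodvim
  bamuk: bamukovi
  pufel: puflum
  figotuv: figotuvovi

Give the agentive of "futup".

"futup" has last vowel 'u'. The stems whose last vowel is 'u' (figotuv → figotuvovi, bamuk → bamukovi, fepup → fepupovi) add -ovi.
So futup → futupovi.

futupovi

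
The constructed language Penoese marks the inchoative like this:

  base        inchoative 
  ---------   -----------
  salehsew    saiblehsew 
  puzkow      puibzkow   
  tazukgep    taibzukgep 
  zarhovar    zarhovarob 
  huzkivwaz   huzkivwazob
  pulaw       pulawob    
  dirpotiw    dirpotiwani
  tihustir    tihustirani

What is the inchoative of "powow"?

poibwow

salehsew and pulaw both end in -w yet inflect differently (saiblehsew, pulawob), so the final letter is not what conditions the rule; the last vowel is.
"powow" has last vowel 'o'. The one such stem in the data (puzkow → puibzkow) inserts -ib- after the first vowel (as do salehsew, tazukgep), so the same rule applies.
The other patterns: stems whose last vowel is 'a' add -ob; stems whose last vowel is 'i' add -ani.
So powow → poibwow.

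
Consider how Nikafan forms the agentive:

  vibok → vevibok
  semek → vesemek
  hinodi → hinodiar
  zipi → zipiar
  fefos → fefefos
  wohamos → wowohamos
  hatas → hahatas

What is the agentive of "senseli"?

vibok and fefos both have last vowel 'o' yet inflect differently (vevibok, fefefos), so the last vowel is not what conditions the rule; the final letter is.
"senseli" ends in -i. The stems ending in -i (hinodi → hinodiar, zipi → zipiar) add -ar.
So senseli → senseliar.

senseliar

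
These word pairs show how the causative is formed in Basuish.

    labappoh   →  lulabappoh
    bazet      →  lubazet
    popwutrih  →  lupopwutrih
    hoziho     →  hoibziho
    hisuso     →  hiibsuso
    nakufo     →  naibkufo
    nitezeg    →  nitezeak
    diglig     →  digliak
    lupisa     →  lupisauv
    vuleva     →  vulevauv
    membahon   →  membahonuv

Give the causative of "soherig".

soheriak

labappoh and hoziho both have last vowel 'o' yet inflect differently (lulabappoh, hoibziho), so the last vowel is not what conditions the rule; the final letter is.
"soherig" ends in -g. The stems ending in -g (nitezeg → nitezeak, diglig → digliak) drop the final letter and add -ak.
So soherig → soheriak.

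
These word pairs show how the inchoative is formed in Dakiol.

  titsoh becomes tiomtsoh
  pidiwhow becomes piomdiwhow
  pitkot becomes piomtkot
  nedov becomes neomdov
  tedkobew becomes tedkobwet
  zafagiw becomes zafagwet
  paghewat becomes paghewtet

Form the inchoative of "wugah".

wughet

"wugah" has last vowel 'a'. The one such stem in the data (paghewat → paghewtet) deletes the last vowel and adds -et (as do tedkobew, zafagiw), so the same rule applies.
So wugah → wughet.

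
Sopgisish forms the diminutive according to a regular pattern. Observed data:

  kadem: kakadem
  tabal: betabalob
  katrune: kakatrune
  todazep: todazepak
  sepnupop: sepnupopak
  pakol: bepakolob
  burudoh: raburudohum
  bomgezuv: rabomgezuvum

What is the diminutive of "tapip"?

tapipak

sepnupop and pakol both have last vowel 'o' yet inflect differently (sepnupopak, bepakolob), so the last vowel is not what conditions the rule; the final letter is.
"tapip" ends in -p. The stems ending in -p (todazep → todazepak, sepnupop → sepnupopak) add -ak.
The other patterns: stems ending in -l add be- … -ob around the stem; stems ending in -e or -m repeat the first consonant+vowel as a prefix; stems ending in -h or -v add ra- … -um around the stem.
So tapip → tapipak.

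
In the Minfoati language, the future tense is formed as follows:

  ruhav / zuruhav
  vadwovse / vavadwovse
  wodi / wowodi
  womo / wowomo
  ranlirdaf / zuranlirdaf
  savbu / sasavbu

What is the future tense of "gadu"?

ranlirdaf and vadwovse both have 3 vowels yet inflect differently (zuranlirdaf, vavadwovse), so the number of vowels is not what conditions the rule; whether the stem ends in a vowel or a consonant is.
"gadu" ends in a vowel. The stems ending in a vowel (vadwovse → vavadwovse, womo → wowomo, wodi → wowodi) repeat the first consonant+vowel as a prefix.
The other pattern: stems ending in a consonant add the prefix zu-.
So gadu → gagadu.

gagadu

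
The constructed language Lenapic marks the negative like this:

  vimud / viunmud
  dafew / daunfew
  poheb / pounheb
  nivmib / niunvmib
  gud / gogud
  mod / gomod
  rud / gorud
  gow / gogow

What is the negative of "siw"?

gosiw

vimud and gud both end in -d yet inflect differently (viunmud, gogud), so the final letter is not what conditions the rule; the number of vowels is.
"siw" has 1 vowel. The stems with 1 vowel (gud → gogud, mod → gomod, rud → gorud) add the prefix go-.
So siw → gosiw.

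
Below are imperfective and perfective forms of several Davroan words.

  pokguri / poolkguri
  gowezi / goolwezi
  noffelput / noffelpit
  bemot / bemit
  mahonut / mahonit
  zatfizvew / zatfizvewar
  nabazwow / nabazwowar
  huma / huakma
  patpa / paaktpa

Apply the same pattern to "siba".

bemot and nabazwow both have last vowel 'o' yet inflect differently (bemit, nabazwowar), so the last vowel is not what conditions the rule; the final letter is.
"siba" ends in -a. The stems ending in -a (huma → huakma, patpa → paaktpa) insert -ak- after the first vowel.
The other patterns: stems ending in -i insert -ol- after the first vowel; stems ending in -t change the last vowel to 'i'; stems ending in -w add -ar.
So siba → siakba.

siakba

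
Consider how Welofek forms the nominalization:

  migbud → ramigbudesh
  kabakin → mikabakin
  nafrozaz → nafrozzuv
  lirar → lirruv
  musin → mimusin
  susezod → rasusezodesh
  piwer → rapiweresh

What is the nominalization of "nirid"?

minirid

"nirid" has last vowel 'i'. The stems whose last vowel is 'i' (kabakin → mikabakin, musin → mimusin) add the prefix mi-.
So nirid → minirid.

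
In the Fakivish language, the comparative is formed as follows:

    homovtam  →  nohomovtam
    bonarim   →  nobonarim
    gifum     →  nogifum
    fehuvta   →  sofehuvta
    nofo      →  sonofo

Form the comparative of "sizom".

nosizom

"sizom" ends in a consonant. The stems ending in a consonant (homovtam → nohomovtam, bonarim → nobonarim, gifum → nogifum) add the prefix no-.
So sizom → nosizom.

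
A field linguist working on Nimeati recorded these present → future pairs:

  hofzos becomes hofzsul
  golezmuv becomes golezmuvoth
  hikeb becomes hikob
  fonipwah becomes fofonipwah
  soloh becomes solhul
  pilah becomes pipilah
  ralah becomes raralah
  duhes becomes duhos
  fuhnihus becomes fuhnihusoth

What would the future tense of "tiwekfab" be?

titiwekfab

"tiwekfab" has last vowel 'a'. The stems whose last vowel is 'a' (fonipwah → fofonipwah, pilah → pipilah, ralah → raralah) repeat the first consonant+vowel as a prefix.
The other patterns: stems whose last vowel is 'u' add -oth; stems whose last vowel is 'e' change the last vowel to 'o'; stems whose last vowel is 'o' delete the last vowel and add -ul.
So tiwekfab → titiwekfab.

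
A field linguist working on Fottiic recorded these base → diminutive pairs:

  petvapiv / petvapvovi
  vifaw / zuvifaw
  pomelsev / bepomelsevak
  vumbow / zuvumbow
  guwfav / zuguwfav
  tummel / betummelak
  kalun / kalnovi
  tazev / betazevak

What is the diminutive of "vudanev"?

bevudanevak

guwfav and tazev both end in -v yet inflect differently (zuguwfav, betazevak), so the final letter is not what conditions the rule; the last vowel is.
"vudanev" has last vowel 'e'. The stems whose last vowel is 'e' (tummel → betummelak, tazev → betazevak, pomelsev → bepomelsevak) add be- … -ak around the stem.
The other patterns: stems whose last vowel is 'a' or 'o' add the prefix zu-; stems whose last vowel is 'i' or 'u' delete the last vowel and add -ovi.
So vudanev → bevudanevak.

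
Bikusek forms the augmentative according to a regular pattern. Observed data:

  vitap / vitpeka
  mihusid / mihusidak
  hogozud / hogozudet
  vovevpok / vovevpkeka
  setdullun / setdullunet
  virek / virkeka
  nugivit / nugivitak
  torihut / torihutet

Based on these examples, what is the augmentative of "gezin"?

"gezin" has last vowel 'i'. The stems whose last vowel is 'i' (nugivit → nugivitak, mihusid → mihusidak) add -ak.
So gezin → gezinak.

gezinak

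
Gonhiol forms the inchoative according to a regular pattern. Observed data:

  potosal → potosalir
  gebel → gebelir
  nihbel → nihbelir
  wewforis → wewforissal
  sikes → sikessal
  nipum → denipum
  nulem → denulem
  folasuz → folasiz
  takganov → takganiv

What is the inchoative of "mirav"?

miriv

gebel and sikes both have last vowel 'e' yet inflect differently (gebelir, sikessal), so the last vowel is not what conditions the rule; the final letter is.
"mirav" ends in -v. The one such stem in the data (takganov → takganiv) changes the last vowel to 'i' (as does folasuz), so the same rule applies.
The other patterns: stems ending in -l add -ir; stems ending in -s double the final consonant and add -al; stems ending in -m add the prefix de-.
So mirav → miriv.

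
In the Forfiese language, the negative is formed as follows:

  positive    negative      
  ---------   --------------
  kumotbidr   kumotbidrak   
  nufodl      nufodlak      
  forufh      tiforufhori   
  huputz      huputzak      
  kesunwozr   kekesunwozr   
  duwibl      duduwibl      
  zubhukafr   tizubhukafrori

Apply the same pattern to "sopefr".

zubhukafr and kumotbidr both end in -r yet inflect differently (tizubhukafrori, kumotbidrak), so the final letter is not what conditions the rule; the second-to-last letter is.
"sopefr" has second-to-last letter 'f'. The stems whose second-to-last letter is 'f' (forufh → tiforufhori, zubhukafr → tizubhukafrori) add ti- … -ori around the stem.
The other patterns: stems whose second-to-last letter is 'd' or 't' add -ak; stems whose second-to-last letter is 'b' or 'z' repeat the first consonant+vowel as a prefix.
So sopefr → tisopefrori.

tisopefrori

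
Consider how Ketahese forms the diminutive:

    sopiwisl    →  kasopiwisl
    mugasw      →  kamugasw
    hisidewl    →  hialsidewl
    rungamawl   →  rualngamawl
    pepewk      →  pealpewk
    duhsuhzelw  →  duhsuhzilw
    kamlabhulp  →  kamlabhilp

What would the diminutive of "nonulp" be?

sopiwisl and hisidewl both end in -l yet inflect differently (kasopiwisl, hialsidewl), so the final letter is not what conditions the rule; the second-to-last letter is.
"nonulp" has second-to-last letter 'l'. The stems whose second-to-last letter is 'l' (duhsuhzelw → duhsuhzilw, kamlabhulp → kamlabhilp) change the last vowel to 'i'.
The other patterns: stems whose second-to-last letter is 's' add the prefix ka-; stems whose second-to-last letter is 'w' insert -al- after the first vowel.
So nonulp → nonilp.

nonilp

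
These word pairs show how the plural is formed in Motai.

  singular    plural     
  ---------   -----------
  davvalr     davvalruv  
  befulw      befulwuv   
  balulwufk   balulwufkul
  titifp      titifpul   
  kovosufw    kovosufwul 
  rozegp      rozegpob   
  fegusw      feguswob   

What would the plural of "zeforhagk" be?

zeforhagkob

befulw and kovosufw both end in -w yet inflect differently (befulwuv, kovosufwul), so the final letter is not what conditions the rule; the second-to-last letter is.
"zeforhagk" has second-to-last letter 'g'. The one such stem in the data (rozegp → rozegpob) adds -ob, so the same rule applies.
So zeforhagk → zeforhagkob.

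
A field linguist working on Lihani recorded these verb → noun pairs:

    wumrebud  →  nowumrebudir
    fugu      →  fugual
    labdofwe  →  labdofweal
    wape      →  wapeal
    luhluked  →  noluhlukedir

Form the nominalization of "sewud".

nosewudir

"sewud" ends in a consonant. The stems ending in a consonant (luhluked → noluhlukedir, wumrebud → nowumrebudir) add no- … -ir around the stem.
The other pattern: stems ending in a vowel add -al.
So sewud → nosewudir.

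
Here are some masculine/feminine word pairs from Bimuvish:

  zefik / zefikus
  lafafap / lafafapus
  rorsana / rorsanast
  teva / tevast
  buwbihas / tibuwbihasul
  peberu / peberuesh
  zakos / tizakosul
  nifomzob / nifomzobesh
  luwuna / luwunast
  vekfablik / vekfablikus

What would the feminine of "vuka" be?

lafafap and rorsana both have last vowel 'a' yet inflect differently (lafafapus, rorsanast), so the last vowel is not what conditions the rule; the final letter is.
"vuka" ends in -a. The stems ending in -a (rorsana → rorsanast, teva → tevast, luwuna → luwunast) drop the final letter and add -ast.
So vuka → vukast.

vukast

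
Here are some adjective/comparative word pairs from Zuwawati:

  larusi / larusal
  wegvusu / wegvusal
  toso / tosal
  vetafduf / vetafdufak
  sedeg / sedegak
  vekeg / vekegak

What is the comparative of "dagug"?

vetafduf and wegvusu both have last vowel 'u' yet inflect differently (vetafdufak, wegvusal), so the last vowel is not what conditions the rule; whether the stem ends in a vowel or a consonant is.
"dagug" ends in a consonant. The stems ending in a consonant (vetafduf → vetafdufak, vekeg → vekegak, sedeg → sedegak) add -ak.
So dagug → dagugak.

dagugak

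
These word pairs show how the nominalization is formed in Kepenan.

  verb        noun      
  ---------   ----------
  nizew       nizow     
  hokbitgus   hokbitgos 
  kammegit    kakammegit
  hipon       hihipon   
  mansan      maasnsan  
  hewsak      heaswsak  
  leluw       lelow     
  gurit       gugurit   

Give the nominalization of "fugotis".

mansan and hipon both end in -n yet inflect differently (maasnsan, hihipon), so the final letter is not what conditions the rule; the last vowel is.
"fugotis" has last vowel 'i'. The stems whose last vowel is 'i' (gurit → gugurit, kammegit → kakammegit) repeat the first consonant+vowel as a prefix.
The other patterns: stems whose last vowel is 'a' insert -as- after the first vowel; stems whose last vowel is 'e' or 'u' change the last vowel to 'o'.
So fugotis → fufugotis.

fufugotis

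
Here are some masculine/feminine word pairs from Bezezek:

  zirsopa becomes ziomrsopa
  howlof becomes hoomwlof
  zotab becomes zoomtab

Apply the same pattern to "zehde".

zeomhde

Every pair shown (zirsopa → ziomrsopa, howlof → hoomwlof, zotab → zoomtab) follows the same rule: insert -om- after the first vowel.
So zehde → zeomhde.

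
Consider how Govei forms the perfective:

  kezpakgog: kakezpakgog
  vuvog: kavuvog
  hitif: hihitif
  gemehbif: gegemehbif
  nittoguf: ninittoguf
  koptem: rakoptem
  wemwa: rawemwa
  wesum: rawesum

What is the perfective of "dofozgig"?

nittoguf and wesum both have last vowel 'u' yet inflect differently (ninittoguf, rawesum), so the last vowel is not what conditions the rule; the final letter is.
"dofozgig" ends in -g. The stems ending in -g (kezpakgog → kakezpakgog, vuvog → kavuvog) add the prefix ka-.
The other patterns: stems ending in -f repeat the first consonant+vowel as a prefix; stems ending in -a or -m add the prefix ra-.
So dofozgig → kadofozgig.

kadofozgig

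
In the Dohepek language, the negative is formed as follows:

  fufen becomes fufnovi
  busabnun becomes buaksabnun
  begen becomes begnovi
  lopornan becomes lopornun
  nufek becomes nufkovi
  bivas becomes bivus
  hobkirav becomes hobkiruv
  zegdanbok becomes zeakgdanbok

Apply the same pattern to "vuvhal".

fufen and lopornan both end in -n yet inflect differently (fufnovi, lopornun), so the final letter is not what conditions the rule; the last vowel is.
"vuvhal" has last vowel 'a'. The stems whose last vowel is 'a' (hobkirav → hobkiruv, lopornan → lopornun, bivas → bivus) change the last vowel to 'u'.
The other patterns: stems whose last vowel is 'e' delete the last vowel and add -ovi; stems whose last vowel is 'o' or 'u' insert -ak- after the first vowel.
So vuvhal → vuvhul.

vuvhul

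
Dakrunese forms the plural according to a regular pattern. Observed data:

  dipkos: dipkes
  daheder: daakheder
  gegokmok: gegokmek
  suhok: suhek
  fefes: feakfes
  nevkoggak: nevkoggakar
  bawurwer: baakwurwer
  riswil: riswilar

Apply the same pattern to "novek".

noakvek

fefes and dipkos both end in -s yet inflect differently (feakfes, dipkes), so the final letter is not what conditions the rule; the last vowel is.
"novek" has last vowel 'e'. The stems whose last vowel is 'e' (bawurwer → baakwurwer, fefes → feakfes, daheder → daakheder) insert -ak- after the first vowel.
The other patterns: stems whose last vowel is 'o' change the last vowel to 'e'; stems whose last vowel is 'a' or 'i' add -ar.
So novek → noakvek.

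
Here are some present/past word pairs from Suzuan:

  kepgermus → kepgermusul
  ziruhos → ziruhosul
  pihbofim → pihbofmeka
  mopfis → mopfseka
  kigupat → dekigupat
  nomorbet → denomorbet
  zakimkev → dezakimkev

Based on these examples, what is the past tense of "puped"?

depuped

"puped" has last vowel 'e'. The stems whose last vowel is 'e' (nomorbet → denomorbet, zakimkev → dezakimkev) add the prefix de-.
So puped → depuped.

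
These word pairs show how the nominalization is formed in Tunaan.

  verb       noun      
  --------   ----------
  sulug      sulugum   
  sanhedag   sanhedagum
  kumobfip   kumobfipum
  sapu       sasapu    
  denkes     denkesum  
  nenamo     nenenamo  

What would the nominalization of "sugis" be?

sugisum

"sugis" ends in a consonant. The stems ending in a consonant (sanhedag → sanhedagum, denkes → denkesum, sulug → sulugum) add -um.
So sugis → sugisum.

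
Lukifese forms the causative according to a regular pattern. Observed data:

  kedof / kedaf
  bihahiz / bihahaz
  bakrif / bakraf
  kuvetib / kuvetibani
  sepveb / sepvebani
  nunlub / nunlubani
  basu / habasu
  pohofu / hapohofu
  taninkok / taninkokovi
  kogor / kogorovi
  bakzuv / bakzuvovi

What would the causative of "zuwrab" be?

zuwrabani

"zuwrab" ends in -b. The stems ending in -b (kuvetib → kuvetibani, sepveb → sepvebani, nunlub → nunlubani) add -ani.
So zuwrab → zuwrabani.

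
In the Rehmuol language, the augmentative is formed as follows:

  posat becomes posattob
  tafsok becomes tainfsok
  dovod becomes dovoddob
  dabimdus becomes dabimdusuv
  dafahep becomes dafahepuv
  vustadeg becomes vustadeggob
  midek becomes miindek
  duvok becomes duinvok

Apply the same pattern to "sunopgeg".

"sunopgeg" ends in -g. The one such stem in the data (vustadeg → vustadeggob) doubles the final consonant and adds -ob (as do dovod, posat), so the same rule applies.
So sunopgeg → sunopgeggob.

sunopgeggob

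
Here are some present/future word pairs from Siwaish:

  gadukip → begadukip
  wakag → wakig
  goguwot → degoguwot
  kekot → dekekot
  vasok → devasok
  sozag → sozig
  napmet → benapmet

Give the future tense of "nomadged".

kekot and napmet both end in -t yet inflect differently (dekekot, benapmet), so the final letter is not what conditions the rule; the last vowel is.
"nomadged" has last vowel 'e'. The one such stem in the data (napmet → benapmet) adds the prefix be-, so the same rule applies.
The other patterns: stems whose last vowel is 'o' add the prefix de-; stems whose last vowel is 'a' change the last vowel to 'i'.
So nomadged → benomadged.

benomadged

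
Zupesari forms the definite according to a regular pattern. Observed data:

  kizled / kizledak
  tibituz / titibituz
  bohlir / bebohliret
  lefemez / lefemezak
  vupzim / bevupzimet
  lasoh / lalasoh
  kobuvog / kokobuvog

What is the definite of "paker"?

lefemez and tibituz both end in -z yet inflect differently (lefemezak, titibituz), so the final letter is not what conditions the rule; the last vowel is.
"paker" has last vowel 'e'. The stems whose last vowel is 'e' (kizled → kizledak, lefemez → lefemezak) add -ak.
So paker → pakerak.

pakerak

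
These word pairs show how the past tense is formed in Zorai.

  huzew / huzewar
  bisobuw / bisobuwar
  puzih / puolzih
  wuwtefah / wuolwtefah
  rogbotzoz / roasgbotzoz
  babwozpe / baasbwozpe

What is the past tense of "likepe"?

huzew and babwozpe both have last vowel 'e' yet inflect differently (huzewar, baasbwozpe), so the last vowel is not what conditions the rule; the final letter is.
"likepe" ends in -e. The one such stem in the data (babwozpe → baasbwozpe) inserts -as- after the first vowel (as does rogbotzoz), so the same rule applies.
So likepe → liaskepe.

liaskepe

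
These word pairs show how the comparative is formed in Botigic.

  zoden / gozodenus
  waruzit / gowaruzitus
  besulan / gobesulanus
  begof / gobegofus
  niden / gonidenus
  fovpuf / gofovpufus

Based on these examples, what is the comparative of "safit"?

Every pair shown (zoden → gozodenus, waruzit → gowaruzitus, besulan → gobesulanus, …) follows the same rule: add go- … -us around the stem.
So safit → gosafitus.

gosafitus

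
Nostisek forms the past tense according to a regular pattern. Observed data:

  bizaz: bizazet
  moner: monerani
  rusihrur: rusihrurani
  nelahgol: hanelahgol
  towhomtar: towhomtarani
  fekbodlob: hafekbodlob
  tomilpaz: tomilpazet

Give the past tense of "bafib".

"bafib" ends in -b. The one such stem in the data (fekbodlob → hafekbodlob) adds the prefix ha-, so the same rule applies.
So bafib → habafib.

habafib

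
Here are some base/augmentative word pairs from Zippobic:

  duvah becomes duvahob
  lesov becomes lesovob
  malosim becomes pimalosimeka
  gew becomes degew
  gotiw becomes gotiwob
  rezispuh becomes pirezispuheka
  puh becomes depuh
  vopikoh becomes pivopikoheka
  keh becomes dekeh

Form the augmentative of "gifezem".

"gifezem" has 3 vowels. The stems with 3 vowels (malosim → pimalosimeka, vopikoh → pivopikoheka, rezispuh → pirezispuheka) add pi- … -eka around the stem.
The other patterns: stems with 1 vowel add the prefix de-; stems with 2 vowels add -ob.
So gifezem → pigifezemeka.

pigifezemeka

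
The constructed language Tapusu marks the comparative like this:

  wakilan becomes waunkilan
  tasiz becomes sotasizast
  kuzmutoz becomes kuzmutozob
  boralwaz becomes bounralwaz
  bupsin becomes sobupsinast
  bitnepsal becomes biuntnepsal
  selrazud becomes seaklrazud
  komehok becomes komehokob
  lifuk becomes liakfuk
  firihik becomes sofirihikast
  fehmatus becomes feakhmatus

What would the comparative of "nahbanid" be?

komehok and lifuk both end in -k yet inflect differently (komehokob, liakfuk), so the final letter is not what conditions the rule; the last vowel is.
"nahbanid" has last vowel 'i'. The stems whose last vowel is 'i' (tasiz → sotasizast, firihik → sofirihikast, bupsin → sobupsinast) add so- … -ast around the stem.
So nahbanid → sonahbanidast.

sonahbanidast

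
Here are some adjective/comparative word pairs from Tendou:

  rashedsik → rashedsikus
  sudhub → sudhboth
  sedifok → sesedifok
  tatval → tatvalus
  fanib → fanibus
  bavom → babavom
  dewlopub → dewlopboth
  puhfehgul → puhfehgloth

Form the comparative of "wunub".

wunboth

puhfehgul and tatval both end in -l yet inflect differently (puhfehgloth, tatvalus), so the final letter is not what conditions the rule; the last vowel is.
"wunub" has last vowel 'u'. The stems whose last vowel is 'u' (sudhub → sudhboth, puhfehgul → puhfehgloth, dewlopub → dewlopboth) delete the last vowel and add -oth.
So wunub → wunboth.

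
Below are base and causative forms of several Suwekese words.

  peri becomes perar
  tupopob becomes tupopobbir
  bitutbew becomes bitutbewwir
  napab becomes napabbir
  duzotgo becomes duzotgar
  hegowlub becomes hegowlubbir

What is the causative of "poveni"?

povenar

"poveni" ends in a vowel. The stems ending in a vowel (peri → perar, duzotgo → duzotgar) drop the final letter and add -ar.
So poveni → povenar.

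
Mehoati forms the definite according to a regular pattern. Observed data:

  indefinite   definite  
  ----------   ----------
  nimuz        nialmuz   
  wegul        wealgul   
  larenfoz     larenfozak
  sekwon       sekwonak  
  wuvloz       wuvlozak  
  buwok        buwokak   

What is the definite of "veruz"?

vealruz

"veruz" has last vowel 'u'. The stems whose last vowel is 'u' (nimuz → nialmuz, wegul → wealgul) insert -al- after the first vowel.
The other pattern: stems whose last vowel is 'o' add -ak.
So veruz → vealruz.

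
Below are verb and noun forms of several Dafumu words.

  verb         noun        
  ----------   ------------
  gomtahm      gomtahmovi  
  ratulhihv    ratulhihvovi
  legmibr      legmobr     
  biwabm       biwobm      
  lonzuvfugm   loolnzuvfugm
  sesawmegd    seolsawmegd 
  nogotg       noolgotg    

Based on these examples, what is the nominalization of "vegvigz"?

"vegvigz" has second-to-last letter 'g'. The stems whose second-to-last letter is 'g' (lonzuvfugm → loolnzuvfugm, sesawmegd → seolsawmegd) insert -ol- after the first vowel.
So vegvigz → veolgvigz.

veolgvigz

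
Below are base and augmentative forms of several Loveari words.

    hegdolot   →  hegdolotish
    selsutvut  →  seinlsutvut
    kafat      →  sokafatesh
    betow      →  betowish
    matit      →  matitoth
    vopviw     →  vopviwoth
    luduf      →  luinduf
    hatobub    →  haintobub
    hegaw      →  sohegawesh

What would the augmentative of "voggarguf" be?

"voggarguf" has last vowel 'u'. The stems whose last vowel is 'u' (selsutvut → seinlsutvut, luduf → luinduf, hatobub → haintobub) insert -in- after the first vowel.
So voggarguf → voinggarguf.

voinggarguf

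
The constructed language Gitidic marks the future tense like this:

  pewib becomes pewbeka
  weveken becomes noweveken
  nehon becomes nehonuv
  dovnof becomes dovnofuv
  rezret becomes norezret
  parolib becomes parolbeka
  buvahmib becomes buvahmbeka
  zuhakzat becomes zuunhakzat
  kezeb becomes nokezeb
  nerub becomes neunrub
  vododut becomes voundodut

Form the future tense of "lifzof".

lifzofuv

"lifzof" has last vowel 'o'. The stems whose last vowel is 'o' (nehon → nehonuv, dovnof → dovnofuv) add -uv.
The other patterns: stems whose last vowel is 'i' delete the last vowel and add -eka; stems whose last vowel is 'e' add the prefix no-; stems whose last vowel is 'a' or 'u' insert -un- after the first vowel.
So lifzof → lifzofuv.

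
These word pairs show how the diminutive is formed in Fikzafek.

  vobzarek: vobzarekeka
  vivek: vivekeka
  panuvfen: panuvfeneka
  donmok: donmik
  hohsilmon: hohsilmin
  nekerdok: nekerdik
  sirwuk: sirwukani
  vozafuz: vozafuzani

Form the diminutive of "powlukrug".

"powlukrug" has last vowel 'u'. The stems whose last vowel is 'u' (sirwuk → sirwukani, vozafuz → vozafuzani) add -ani.
So powlukrug → powlukrugani.

powlukrugani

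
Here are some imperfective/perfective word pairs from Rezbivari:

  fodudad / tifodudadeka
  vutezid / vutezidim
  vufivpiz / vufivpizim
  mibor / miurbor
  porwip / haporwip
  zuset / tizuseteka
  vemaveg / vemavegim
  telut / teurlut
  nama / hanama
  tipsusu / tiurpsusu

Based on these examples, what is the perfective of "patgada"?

"patgada" begins with p-. The one such stem in the data (porwip → haporwip) adds the prefix ha-, so the same rule applies.
The other patterns: stems beginning with v- add -im; stems beginning with f- or z- add ti- … -eka around the stem; stems beginning with m- or t- insert -ur- after the first vowel.
So patgada → hapatgada.

hapatgada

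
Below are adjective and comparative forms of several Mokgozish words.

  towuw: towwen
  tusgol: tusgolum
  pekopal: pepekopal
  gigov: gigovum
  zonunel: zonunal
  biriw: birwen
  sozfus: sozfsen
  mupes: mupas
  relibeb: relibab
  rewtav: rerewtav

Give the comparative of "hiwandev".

hiwandav

"hiwandev" has last vowel 'e'. The stems whose last vowel is 'e' (relibeb → relibab, zonunel → zonunal, mupes → mupas) change the last vowel to 'a'.
The other patterns: stems whose last vowel is 'o' add -um; stems whose last vowel is 'a' repeat the first consonant+vowel as a prefix; stems whose last vowel is 'i' or 'u' delete the last vowel and add -en.
So hiwandev → hiwandav.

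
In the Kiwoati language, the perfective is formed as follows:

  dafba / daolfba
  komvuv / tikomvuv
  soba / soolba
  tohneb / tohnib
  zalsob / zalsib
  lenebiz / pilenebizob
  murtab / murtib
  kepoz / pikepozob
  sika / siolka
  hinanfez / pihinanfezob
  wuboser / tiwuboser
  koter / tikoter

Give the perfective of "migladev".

hinanfez and tohneb both have last vowel 'e' yet inflect differently (pihinanfezob, tohnib), so the last vowel is not what conditions the rule; the final letter is.
"migladev" ends in -v. The one such stem in the data (komvuv → tikomvuv) adds the prefix ti-, so the same rule applies.
The other patterns: stems ending in -z add pi- … -ob around the stem; stems ending in -b change the last vowel to 'i'; stems ending in -a insert -ol- after the first vowel.
So migladev → timigladev.

timigladev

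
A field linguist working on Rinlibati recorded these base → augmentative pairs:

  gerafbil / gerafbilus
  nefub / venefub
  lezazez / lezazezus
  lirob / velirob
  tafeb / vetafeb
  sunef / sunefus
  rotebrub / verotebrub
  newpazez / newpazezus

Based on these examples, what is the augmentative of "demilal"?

demilalus

"demilal" ends in -l. The one such stem in the data (gerafbil → gerafbilus) adds -us, so the same rule applies.
The other pattern: stems ending in -b add the prefix ve-.
So demilal → demilalus.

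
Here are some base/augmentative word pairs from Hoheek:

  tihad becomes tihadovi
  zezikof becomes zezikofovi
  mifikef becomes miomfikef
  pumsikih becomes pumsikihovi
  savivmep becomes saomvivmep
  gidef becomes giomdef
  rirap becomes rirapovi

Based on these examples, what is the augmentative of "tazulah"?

tazulahovi

gidef and zezikof both end in -f yet inflect differently (giomdef, zezikofovi), so the final letter is not what conditions the rule; the last vowel is.
"tazulah" has last vowel 'a'. The stems whose last vowel is 'a' (rirap → rirapovi, tihad → tihadovi) add -ovi.
The other pattern: stems whose last vowel is 'e' insert -om- after the first vowel.
So tazulah → tazulahovi.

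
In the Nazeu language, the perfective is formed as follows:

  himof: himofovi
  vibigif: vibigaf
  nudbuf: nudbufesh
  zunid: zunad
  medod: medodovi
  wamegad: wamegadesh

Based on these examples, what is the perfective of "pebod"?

pebodovi

zunid and medod both end in -d yet inflect differently (zunad, medodovi), so the final letter is not what conditions the rule; the last vowel is.
"pebod" has last vowel 'o'. The stems whose last vowel is 'o' (medod → medodovi, himof → himofovi) add -ovi.
The other patterns: stems whose last vowel is 'i' change the last vowel to 'a'; stems whose last vowel is 'a' or 'u' add -esh.
So pebod → pebodovi.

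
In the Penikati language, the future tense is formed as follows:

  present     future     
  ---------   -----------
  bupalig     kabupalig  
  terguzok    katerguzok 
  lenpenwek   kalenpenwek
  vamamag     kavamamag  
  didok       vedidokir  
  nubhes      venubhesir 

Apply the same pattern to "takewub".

didok and terguzok both end in -k yet inflect differently (vedidokir, katerguzok), so the final letter is not what conditions the rule; the number of vowels is.
"takewub" has 3 vowels. The stems with 3 vowels (vamamag → kavamamag, bupalig → kabupalig, terguzok → katerguzok) add the prefix ka-.
The other pattern: stems with 2 vowels add ve- … -ir around the stem.
So takewub → katakewub.

katakewub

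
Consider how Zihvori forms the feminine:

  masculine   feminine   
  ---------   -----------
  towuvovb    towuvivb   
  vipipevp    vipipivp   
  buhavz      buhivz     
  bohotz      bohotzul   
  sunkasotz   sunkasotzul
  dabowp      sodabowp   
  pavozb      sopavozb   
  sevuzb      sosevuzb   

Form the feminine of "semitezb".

"semitezb" has second-to-last letter 'z'. The stems whose second-to-last letter is 'z' (pavozb → sopavozb, sevuzb → sosevuzb) add the prefix so-.
So semitezb → sosemitezb.

sosemitezb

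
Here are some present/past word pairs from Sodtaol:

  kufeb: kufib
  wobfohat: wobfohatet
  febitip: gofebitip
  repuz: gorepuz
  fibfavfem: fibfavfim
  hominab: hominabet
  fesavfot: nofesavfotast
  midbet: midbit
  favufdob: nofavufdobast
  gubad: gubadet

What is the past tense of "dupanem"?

dupanim

wobfohat and midbet both end in -t yet inflect differently (wobfohatet, midbit), so the final letter is not what conditions the rule; the last vowel is.
"dupanem" has last vowel 'e'. The stems whose last vowel is 'e' (midbet → midbit, fibfavfem → fibfavfim, kufeb → kufib) change the last vowel to 'i'.
The other patterns: stems whose last vowel is 'a' add -et; stems whose last vowel is 'o' add no- … -ast around the stem; stems whose last vowel is 'i' or 'u' add the prefix go-.
So dupanem → dupanim.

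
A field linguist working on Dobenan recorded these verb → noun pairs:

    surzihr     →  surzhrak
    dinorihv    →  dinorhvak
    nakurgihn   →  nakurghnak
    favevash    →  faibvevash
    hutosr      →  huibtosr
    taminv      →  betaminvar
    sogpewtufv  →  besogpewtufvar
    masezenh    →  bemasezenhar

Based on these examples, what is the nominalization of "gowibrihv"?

"gowibrihv" has second-to-last letter 'h'. The stems whose second-to-last letter is 'h' (surzihr → surzhrak, dinorihv → dinorhvak, nakurgihn → nakurghnak) delete the last vowel and add -ak.
The other patterns: stems whose second-to-last letter is 's' insert -ib- after the first vowel; stems whose second-to-last letter is 'f' or 'n' add be- … -ar around the stem.
So gowibrihv → gowibrhvak.

gowibrhvak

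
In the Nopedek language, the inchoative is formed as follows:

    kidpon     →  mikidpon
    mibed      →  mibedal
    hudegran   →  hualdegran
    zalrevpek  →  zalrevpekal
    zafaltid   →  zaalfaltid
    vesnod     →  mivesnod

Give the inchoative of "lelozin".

leallozin

mibed and vesnod both end in -d yet inflect differently (mibedal, mivesnod), so the final letter is not what conditions the rule; the last vowel is.
"lelozin" has last vowel 'i'. The one such stem in the data (zafaltid → zaalfaltid) inserts -al- after the first vowel (as does hudegran), so the same rule applies.
The other patterns: stems whose last vowel is 'e' add -al; stems whose last vowel is 'o' add the prefix mi-.
So lelozin → leallozin.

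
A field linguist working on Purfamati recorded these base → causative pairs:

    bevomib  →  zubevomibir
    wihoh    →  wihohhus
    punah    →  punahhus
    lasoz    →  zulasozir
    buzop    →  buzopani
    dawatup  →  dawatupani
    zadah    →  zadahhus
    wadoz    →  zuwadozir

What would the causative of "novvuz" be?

zunovvuzir

"novvuz" ends in -z. The stems ending in -z (wadoz → zuwadozir, lasoz → zulasozir) add zu- … -ir around the stem.
The other patterns: stems ending in -h double the final consonant and add -us; stems ending in -p add -ani.
So novvuz → zunovvuzir.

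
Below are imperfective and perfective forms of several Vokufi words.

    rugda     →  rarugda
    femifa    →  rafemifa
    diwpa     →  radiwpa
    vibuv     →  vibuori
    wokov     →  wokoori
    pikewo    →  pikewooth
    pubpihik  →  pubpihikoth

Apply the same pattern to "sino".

"sino" ends in -o. The one such stem in the data (pikewo → pikewooth) adds -oth, so the same rule applies.
So sino → sinooth.

sinooth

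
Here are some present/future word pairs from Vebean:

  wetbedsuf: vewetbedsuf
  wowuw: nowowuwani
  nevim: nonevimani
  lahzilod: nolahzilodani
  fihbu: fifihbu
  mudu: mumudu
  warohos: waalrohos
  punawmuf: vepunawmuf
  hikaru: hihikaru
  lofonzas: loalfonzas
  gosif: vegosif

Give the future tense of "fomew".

nofomewani

mudu and punawmuf both have last vowel 'u' yet inflect differently (mumudu, vepunawmuf), so the last vowel is not what conditions the rule; the final letter is.
"fomew" ends in -w. The one such stem in the data (wowuw → nowowuwani) adds no- … -ani around the stem, so the same rule applies.
So fomew → nofomewani.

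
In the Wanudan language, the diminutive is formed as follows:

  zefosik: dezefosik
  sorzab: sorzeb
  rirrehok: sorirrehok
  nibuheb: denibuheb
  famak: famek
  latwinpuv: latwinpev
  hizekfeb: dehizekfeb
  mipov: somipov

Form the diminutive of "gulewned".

zefosik and famak both end in -k yet inflect differently (dezefosik, famek), so the final letter is not what conditions the rule; the last vowel is.
"gulewned" has last vowel 'e'. The stems whose last vowel is 'e' (nibuheb → denibuheb, hizekfeb → dehizekfeb) add the prefix de-.
So gulewned → degulewned.

degulewned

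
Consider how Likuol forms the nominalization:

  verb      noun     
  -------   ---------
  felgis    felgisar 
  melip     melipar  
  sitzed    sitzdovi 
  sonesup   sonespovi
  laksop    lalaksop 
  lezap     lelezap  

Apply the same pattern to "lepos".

melip and sonesup both end in -p yet inflect differently (melipar, sonespovi), so the final letter is not what conditions the rule; the last vowel is.
"lepos" has last vowel 'o'. The one such stem in the data (laksop → lalaksop) repeats the first consonant+vowel as a prefix (as does lezap), so the same rule applies.
So lepos → lelepos.

lelepos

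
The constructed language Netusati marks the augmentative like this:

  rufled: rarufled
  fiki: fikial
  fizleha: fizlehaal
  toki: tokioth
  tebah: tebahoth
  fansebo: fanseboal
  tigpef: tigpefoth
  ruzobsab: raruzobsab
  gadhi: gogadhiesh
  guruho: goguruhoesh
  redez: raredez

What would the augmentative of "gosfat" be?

gogosfatesh

"gosfat" begins with g-. The stems beginning with g- (gadhi → gogadhiesh, guruho → goguruhoesh) add go- … -esh around the stem.
The other patterns: stems beginning with r- add the prefix ra-; stems beginning with t- add -oth; stems beginning with f- add -al.
So gosfat → gogosfatesh.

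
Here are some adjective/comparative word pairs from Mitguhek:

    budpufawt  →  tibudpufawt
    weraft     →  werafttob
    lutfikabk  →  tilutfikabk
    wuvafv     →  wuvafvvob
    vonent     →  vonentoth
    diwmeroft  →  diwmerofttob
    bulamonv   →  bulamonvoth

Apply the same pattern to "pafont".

vonent and diwmeroft both end in -t yet inflect differently (vonentoth, diwmerofttob), so the final letter is not what conditions the rule; the second-to-last letter is.
"pafont" has second-to-last letter 'n'. The stems whose second-to-last letter is 'n' (vonent → vonentoth, bulamonv → bulamonvoth) add -oth.
The other patterns: stems whose second-to-last letter is 'f' double the final consonant and add -ob; stems whose second-to-last letter is 'b' or 'w' add the prefix ti-.
So pafont → pafontoth.

pafontoth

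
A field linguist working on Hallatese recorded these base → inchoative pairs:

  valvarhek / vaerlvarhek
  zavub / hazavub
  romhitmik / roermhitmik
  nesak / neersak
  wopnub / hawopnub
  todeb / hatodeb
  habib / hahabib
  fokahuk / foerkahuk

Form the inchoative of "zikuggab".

fokahuk and wopnub both have last vowel 'u' yet inflect differently (foerkahuk, hawopnub), so the last vowel is not what conditions the rule; the final letter is.
"zikuggab" ends in -b. The stems ending in -b (wopnub → hawopnub, todeb → hatodeb, zavub → hazavub) add the prefix ha-.
So zikuggab → hazikuggab.

hazikuggab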